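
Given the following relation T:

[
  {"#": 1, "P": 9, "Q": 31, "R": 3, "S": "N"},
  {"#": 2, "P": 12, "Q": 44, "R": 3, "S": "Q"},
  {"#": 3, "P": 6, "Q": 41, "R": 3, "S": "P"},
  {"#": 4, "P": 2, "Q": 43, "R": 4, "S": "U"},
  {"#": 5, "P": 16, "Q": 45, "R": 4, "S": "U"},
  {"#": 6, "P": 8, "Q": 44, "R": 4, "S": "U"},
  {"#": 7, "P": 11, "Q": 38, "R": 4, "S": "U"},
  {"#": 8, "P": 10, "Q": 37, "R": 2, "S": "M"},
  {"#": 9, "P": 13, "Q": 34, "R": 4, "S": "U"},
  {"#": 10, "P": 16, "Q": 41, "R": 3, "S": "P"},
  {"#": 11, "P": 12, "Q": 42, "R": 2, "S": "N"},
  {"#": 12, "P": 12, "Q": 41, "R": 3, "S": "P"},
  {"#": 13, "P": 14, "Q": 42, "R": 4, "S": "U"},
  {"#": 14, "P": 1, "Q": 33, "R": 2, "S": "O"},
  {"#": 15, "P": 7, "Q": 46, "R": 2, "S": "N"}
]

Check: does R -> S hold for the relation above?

No

R=3: rows 1, 2, 3, 10, 12 → S takes values {N, Q, P} — violation
R=4: rows 4, 5, 6, 7, 9, 13 → S = U, U, U, U, U, U ✓
R=2: rows 8, 11, 14, 15 → S takes values {M, N, O} — violation
Two rows agree on R but differ on S, so R -> S does not hold.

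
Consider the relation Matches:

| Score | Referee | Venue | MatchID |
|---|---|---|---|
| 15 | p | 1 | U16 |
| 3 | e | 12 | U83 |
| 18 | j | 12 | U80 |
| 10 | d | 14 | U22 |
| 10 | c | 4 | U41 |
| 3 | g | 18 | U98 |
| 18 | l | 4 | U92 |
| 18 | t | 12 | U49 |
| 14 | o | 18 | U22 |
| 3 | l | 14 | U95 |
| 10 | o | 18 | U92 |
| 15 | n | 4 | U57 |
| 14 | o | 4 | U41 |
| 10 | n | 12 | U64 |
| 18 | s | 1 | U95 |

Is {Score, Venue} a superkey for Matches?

No

Two distinct rows share (Score=18, Venue=12), so {Score, Venue} does not determine every attribute — not a superkey.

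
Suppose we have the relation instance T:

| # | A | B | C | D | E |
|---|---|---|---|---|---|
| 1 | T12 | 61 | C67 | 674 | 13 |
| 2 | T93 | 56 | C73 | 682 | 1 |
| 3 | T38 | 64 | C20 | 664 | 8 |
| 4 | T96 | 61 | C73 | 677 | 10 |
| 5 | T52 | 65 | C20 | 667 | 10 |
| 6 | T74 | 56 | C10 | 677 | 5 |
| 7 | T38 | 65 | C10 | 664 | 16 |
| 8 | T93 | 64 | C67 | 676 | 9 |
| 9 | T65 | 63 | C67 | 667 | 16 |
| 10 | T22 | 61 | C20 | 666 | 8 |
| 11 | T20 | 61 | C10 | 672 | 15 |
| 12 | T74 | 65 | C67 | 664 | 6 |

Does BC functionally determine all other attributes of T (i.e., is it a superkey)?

Yes

All 12 rows have distinct BC values, so BC → (all attributes) holds and BC is a superkey.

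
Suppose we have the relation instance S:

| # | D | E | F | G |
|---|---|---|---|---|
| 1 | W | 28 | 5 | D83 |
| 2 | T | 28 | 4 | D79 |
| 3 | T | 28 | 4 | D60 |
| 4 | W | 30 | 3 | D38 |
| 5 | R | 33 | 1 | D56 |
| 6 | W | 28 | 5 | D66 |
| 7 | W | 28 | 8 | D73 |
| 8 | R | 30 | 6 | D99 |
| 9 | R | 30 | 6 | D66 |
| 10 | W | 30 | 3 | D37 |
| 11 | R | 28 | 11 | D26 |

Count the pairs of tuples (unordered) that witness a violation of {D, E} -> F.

(D=W, E=28): violating pairs (1,7), (6,7) — 2 pairs.
(D=T, E=28): all 2 rows agree on F — 0 pairs.
(D=W, E=30): all 2 rows agree on F — 0 pairs.
(D=R, E=30): all 2 rows agree on F — 0 pairs.

2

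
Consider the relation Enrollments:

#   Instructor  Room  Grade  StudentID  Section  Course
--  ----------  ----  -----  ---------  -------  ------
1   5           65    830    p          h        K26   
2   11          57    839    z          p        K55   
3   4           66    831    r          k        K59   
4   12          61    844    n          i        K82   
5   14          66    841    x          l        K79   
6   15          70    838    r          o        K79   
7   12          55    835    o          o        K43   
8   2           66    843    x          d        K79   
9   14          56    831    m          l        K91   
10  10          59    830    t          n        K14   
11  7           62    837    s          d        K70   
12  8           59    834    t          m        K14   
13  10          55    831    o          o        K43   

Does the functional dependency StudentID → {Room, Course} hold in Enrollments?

No

StudentID=p: row 1 → {Room,Course} = (65, K26) ✓
StudentID=z: row 2 → {Room,Course} = (57, K55) ✓
StudentID=r: rows 3, 6 → {Room,Course} takes values {(66, K59), (70, K79)} — violation
StudentID=n: row 4 → {Room,Course} = (61, K82) ✓
StudentID=x: rows 5, 8 → {Room,Course} = (66, K79), (66, K79) ✓
StudentID=o: rows 7, 13 → {Room,Course} = (55, K43), (55, K43) ✓
StudentID=m: row 9 → {Room,Course} = (56, K91) ✓
StudentID=t: rows 10, 12 → {Room,Course} = (59, K14), (59, K14) ✓
StudentID=s: row 11 → {Room,Course} = (62, K70) ✓
Two rows agree on StudentID but differ on {Room, Course}, so StudentID → {Room, Course} does not hold.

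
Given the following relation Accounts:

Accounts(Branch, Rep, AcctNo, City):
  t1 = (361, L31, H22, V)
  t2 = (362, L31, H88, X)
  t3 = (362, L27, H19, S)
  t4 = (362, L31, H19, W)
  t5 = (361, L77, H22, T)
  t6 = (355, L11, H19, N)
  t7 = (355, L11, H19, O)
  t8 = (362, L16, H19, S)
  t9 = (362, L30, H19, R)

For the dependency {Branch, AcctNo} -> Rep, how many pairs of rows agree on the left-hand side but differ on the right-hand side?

7

(Branch=361, AcctNo=H22): violating pairs (1,5) — 1 pair.
(Branch=362, AcctNo=H19): violating pairs (3,4), (3,8), (3,9), (4,8), (4,9), (8,9) — 6 pairs.
(Branch=355, AcctNo=H19): all 2 rows agree on Rep — 0 pairs.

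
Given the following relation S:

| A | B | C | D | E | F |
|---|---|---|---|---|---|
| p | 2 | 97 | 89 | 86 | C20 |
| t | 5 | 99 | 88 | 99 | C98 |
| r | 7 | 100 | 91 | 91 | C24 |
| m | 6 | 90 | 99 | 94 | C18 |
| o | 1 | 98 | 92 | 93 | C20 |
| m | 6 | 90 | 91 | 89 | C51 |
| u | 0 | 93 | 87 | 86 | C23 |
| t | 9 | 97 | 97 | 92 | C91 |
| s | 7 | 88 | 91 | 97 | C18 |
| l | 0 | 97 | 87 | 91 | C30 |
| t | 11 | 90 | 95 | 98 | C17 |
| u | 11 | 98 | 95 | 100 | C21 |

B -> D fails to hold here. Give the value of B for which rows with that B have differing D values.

6

B=2: 1 row → D = 89 ✓
B=5: 1 row → D = 88 ✓
B=7: 2 rows → D = 91, 91 ✓
B=6: 2 rows → D takes values {99, 91} — violation
B=1: 1 row → D = 92 ✓
B=0: 2 rows → D = 87, 87 ✓
B=9: 1 row → D = 97 ✓
B=11: 2 rows → D = 95, 95 ✓
The only B value with inconsistent D is B=6.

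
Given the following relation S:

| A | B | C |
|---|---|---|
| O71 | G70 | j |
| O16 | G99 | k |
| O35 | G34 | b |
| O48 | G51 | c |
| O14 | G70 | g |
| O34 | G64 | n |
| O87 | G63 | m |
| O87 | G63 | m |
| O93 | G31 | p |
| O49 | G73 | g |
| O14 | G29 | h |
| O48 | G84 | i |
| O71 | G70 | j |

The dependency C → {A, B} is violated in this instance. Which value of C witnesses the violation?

C=j: 2 rows → {A,B} = (O71, G70), (O71, G70) ✓
C=k: 1 row → {A,B} = (O16, G99) ✓
C=b: 1 row → {A,B} = (O35, G34) ✓
C=c: 1 row → {A,B} = (O48, G51) ✓
C=g: 2 rows → {A,B} takes values {(O14, G70), (O49, G73)} — violation
C=n: 1 row → {A,B} = (O34, G64) ✓
C=m: 2 rows → {A,B} = (O87, G63), (O87, G63) ✓
C=p: 1 row → {A,B} = (O93, G31) ✓
C=h: 1 row → {A,B} = (O14, G29) ✓
C=i: 1 row → {A,B} = (O48, G84) ✓
The only C value with inconsistent RHS is C=g.

g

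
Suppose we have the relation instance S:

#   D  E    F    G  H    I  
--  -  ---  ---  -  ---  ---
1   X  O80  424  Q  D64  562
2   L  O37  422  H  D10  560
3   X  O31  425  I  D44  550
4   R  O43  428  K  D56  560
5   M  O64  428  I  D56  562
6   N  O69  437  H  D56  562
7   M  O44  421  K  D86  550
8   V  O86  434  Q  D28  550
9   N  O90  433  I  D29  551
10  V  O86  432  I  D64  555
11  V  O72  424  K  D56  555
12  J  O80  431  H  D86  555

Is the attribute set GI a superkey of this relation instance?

Yes

All 12 rows have distinct GI values, so GI → (all attributes) holds and GI is a superkey.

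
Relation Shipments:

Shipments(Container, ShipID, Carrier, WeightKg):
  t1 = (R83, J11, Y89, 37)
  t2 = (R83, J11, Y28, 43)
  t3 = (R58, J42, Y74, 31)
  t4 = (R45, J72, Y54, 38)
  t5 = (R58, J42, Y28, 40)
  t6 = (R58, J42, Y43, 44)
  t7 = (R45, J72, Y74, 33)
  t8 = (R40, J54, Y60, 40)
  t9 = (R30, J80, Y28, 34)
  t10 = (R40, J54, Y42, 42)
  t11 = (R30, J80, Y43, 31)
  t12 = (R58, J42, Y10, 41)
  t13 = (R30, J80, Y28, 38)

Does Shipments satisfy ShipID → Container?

Yes

ShipID=J11: rows 1, 2 → Container = R83, R83 ✓
ShipID=J42: rows 3, 5, 6, 12 → Container = R58, R58, R58, R58 ✓
ShipID=J72: rows 4, 7 → Container = R45, R45 ✓
ShipID=J54: rows 8, 10 → Container = R40, R40 ✓
ShipID=J80: rows 9, 11, 13 → Container = R30, R30, R30 ✓
Every ShipID value is associated with a single Container value, so ShipID → Container holds.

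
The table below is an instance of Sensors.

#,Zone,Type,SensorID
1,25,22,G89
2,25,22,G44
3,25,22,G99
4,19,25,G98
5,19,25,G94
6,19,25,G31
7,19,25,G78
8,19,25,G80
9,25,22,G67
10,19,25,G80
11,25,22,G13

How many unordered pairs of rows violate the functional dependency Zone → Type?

0

Zone=25: all 5 rows agree on Type — 0 pairs.
Zone=19: all 6 rows agree on Type — 0 pairs.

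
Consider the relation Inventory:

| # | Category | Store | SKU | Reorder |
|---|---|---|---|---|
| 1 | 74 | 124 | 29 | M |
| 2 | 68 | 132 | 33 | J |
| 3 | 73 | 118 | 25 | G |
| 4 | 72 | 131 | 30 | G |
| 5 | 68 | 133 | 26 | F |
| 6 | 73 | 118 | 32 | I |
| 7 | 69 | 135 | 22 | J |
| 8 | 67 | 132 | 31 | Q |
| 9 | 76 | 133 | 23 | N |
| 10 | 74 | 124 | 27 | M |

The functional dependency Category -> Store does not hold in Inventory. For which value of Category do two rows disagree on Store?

68

Category=74: rows 1, 10 → Store = 124, 124 ✓
Category=68: rows 2, 5 → Store takes values {132, 133} — violation
Category=73: rows 3, 6 → Store = 118, 118 ✓
Category=72: row 4 → Store = 131 ✓
Category=69: row 7 → Store = 135 ✓
Category=67: row 8 → Store = 132 ✓
Category=76: row 9 → Store = 133 ✓
The only Category value with inconsistent Store is Category=68.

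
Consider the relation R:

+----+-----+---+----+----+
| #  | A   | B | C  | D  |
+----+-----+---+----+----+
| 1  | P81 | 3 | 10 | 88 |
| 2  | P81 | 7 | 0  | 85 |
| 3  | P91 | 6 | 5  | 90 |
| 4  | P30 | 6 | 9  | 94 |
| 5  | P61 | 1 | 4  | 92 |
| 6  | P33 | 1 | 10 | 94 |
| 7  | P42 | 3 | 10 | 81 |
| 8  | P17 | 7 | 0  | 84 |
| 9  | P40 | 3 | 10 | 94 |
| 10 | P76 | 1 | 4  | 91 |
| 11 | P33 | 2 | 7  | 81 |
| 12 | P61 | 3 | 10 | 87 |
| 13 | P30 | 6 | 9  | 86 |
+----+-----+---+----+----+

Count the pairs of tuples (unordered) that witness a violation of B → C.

4

B=3: all 4 rows agree on C — 0 pairs.
B=7: all 2 rows agree on C — 0 pairs.
B=6: violating pairs (3,4), (3,13) — 2 pairs.
B=1: violating pairs (5,6), (6,10) — 2 pairs.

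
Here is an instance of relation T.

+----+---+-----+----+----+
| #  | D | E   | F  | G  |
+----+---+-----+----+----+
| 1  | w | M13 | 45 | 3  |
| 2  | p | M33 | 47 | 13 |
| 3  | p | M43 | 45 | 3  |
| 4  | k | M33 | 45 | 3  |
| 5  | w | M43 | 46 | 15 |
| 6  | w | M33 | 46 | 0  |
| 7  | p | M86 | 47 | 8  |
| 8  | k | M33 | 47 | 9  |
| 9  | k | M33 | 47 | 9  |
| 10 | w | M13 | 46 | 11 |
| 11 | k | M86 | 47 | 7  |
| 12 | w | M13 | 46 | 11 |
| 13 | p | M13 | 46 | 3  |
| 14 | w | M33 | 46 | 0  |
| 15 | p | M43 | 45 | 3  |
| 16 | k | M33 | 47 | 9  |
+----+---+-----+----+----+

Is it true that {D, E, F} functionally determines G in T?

(D=w, E=M13, F=45): row 1 → G = 3 ✓
(D=p, E=M33, F=47): row 2 → G = 13 ✓
(D=p, E=M43, F=45): rows 3, 15 → G = 3, 3 ✓
(D=k, E=M33, F=45): row 4 → G = 3 ✓
(D=w, E=M43, F=46): row 5 → G = 15 ✓
(D=w, E=M33, F=46): rows 6, 14 → G = 0, 0 ✓
(D=p, E=M86, F=47): row 7 → G = 8 ✓
(D=k, E=M33, F=47): rows 8, 9, 16 → G = 9, 9, 9 ✓
(D=w, E=M13, F=46): rows 10, 12 → G = 11, 11 ✓
(D=k, E=M86, F=47): row 11 → G = 7 ✓
(D=p, E=M13, F=46): row 13 → G = 3 ✓
Every {D, E, F} value is associated with a single G value, so {D, E, F} → G holds.

Yes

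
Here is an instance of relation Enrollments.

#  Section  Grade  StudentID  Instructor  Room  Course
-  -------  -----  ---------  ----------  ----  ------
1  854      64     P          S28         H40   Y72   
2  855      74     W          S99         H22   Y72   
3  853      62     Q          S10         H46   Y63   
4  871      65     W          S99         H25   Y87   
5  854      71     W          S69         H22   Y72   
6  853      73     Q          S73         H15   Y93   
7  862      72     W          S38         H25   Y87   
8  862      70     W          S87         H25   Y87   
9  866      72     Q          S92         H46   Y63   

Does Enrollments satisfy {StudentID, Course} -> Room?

(StudentID=P, Course=Y72): row 1 → Room = H40 ✓
(StudentID=W, Course=Y72): rows 2, 5 → Room = H22, H22 ✓
(StudentID=Q, Course=Y63): rows 3, 9 → Room = H46, H46 ✓
(StudentID=W, Course=Y87): rows 4, 7, 8 → Room = H25, H25, H25 ✓
(StudentID=Q, Course=Y93): row 6 → Room = H15 ✓
Every {StudentID, Course} value is associated with a single Room value, so {StudentID, Course} -> Room holds.

Yes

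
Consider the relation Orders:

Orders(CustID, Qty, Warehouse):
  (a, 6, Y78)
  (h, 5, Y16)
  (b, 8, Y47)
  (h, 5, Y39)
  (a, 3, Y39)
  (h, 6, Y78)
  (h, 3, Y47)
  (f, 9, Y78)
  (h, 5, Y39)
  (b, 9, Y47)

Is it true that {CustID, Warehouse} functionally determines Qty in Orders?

No

(CustID=a, Warehouse=Y78): 1 row → Qty = 6 ✓
(CustID=h, Warehouse=Y16): 1 row → Qty = 5 ✓
(CustID=b, Warehouse=Y47): 2 rows → Qty takes values {8, 9} — violation
(CustID=h, Warehouse=Y39): 2 rows → Qty = 5, 5 ✓
(CustID=a, Warehouse=Y39): 1 row → Qty = 3 ✓
(CustID=h, Warehouse=Y78): 1 row → Qty = 6 ✓
(CustID=h, Warehouse=Y47): 1 row → Qty = 3 ✓
(CustID=f, Warehouse=Y78): 1 row → Qty = 9 ✓
Two rows agree on {CustID, Warehouse} but differ on Qty, so {CustID, Warehouse} -> Qty does not hold.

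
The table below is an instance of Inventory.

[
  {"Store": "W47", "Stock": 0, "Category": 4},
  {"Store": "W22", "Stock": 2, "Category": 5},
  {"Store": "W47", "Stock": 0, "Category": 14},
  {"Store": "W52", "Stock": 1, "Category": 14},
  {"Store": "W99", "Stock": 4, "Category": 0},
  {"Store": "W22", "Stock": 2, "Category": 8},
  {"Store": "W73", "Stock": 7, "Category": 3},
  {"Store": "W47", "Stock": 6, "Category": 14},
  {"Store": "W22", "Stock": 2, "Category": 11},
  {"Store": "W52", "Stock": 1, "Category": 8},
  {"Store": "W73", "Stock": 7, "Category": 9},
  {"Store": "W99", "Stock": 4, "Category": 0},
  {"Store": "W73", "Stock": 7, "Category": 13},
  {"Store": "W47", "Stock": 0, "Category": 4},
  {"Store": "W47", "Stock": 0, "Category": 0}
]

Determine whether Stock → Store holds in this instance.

Stock=0: 4 rows → Store = W47, W47, W47, W47 ✓
Stock=2: 3 rows → Store = W22, W22, W22 ✓
Stock=1: 2 rows → Store = W52, W52 ✓
Stock=4: 2 rows → Store = W99, W99 ✓
Stock=7: 3 rows → Store = W73, W73, W73 ✓
Stock=6: 1 row → Store = W47 ✓
Every Stock value is associated with a single Store value, so Stock → Store holds.

Yes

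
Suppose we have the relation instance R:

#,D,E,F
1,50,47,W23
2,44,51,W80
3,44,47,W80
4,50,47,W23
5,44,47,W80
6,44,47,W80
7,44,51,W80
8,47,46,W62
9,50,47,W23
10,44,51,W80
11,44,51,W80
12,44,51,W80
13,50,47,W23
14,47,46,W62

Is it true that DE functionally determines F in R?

(D=50, E=47): rows 1, 4, 9, 13 → F = W23, W23, W23, W23 ✓
(D=44, E=51): rows 2, 7, 10, 11, 12 → F = W80, W80, W80, W80, W80 ✓
(D=44, E=47): rows 3, 5, 6 → F = W80, W80, W80 ✓
(D=47, E=46): rows 8, 14 → F = W62, W62 ✓
Every DE value is associated with a single F value, so DE -> F holds.

Yes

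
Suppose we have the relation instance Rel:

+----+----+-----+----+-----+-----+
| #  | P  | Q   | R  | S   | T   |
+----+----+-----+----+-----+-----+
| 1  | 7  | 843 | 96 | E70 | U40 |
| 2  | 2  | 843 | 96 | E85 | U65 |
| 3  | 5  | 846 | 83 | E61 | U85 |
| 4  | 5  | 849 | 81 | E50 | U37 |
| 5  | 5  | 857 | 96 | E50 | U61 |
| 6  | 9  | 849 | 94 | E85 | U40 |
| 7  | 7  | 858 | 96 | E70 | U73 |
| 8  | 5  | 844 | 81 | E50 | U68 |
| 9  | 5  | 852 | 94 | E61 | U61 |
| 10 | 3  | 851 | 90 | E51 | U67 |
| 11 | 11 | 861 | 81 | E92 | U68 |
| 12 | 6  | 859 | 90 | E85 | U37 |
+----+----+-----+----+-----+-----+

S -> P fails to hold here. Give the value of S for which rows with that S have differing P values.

E85

S=E70: rows 1, 7 → P = 7, 7 ✓
S=E85: rows 2, 6, 12 → P takes values {2, 9, 6} — violation
S=E61: rows 3, 9 → P = 5, 5 ✓
S=E50: rows 4, 5, 8 → P = 5, 5, 5 ✓
S=E51: row 10 → P = 3 ✓
S=E92: row 11 → P = 11 ✓
The only S value with inconsistent P is S=E85.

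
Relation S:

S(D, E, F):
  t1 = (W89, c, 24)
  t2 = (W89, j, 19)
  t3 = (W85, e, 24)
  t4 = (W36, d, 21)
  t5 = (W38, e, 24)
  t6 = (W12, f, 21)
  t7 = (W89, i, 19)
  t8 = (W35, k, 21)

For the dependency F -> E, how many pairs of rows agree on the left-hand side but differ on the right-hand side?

6

F=24: violating pairs (1,3), (1,5) — 2 pairs.
F=19: violating pairs (2,7) — 1 pair.
F=21: violating pairs (4,6), (4,8), (6,8) — 3 pairs.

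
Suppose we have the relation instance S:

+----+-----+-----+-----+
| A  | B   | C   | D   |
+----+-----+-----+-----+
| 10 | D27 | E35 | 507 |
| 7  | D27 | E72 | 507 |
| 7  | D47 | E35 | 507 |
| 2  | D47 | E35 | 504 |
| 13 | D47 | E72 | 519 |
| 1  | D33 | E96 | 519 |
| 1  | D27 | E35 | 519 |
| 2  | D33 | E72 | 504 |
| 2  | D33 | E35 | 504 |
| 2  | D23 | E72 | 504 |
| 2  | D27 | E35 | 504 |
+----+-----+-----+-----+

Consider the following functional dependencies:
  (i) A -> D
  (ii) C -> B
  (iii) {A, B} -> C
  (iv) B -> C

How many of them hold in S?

(i) A -> D: every LHS value maps to a single RHS value — holds.
(ii) C -> B: C=E35: 6 rows → B takes values {D27, D47, D33} — violation; C=E72: 4 rows → B takes values {D27, D47, D33, D23} — violation — fails.
(iii) {A, B} -> C: (A=2, B=D33): 2 rows → C takes values {E72, E35} — violation — fails.
(iv) B -> C: B=D27: 4 rows → C takes values {E35, E72} — violation; B=D47: 3 rows → C takes values {E35, E72} — violation; B=D33: 3 rows → C takes values {E96, E72, E35} — violation — fails.
1 of the 4 dependencies holds.

1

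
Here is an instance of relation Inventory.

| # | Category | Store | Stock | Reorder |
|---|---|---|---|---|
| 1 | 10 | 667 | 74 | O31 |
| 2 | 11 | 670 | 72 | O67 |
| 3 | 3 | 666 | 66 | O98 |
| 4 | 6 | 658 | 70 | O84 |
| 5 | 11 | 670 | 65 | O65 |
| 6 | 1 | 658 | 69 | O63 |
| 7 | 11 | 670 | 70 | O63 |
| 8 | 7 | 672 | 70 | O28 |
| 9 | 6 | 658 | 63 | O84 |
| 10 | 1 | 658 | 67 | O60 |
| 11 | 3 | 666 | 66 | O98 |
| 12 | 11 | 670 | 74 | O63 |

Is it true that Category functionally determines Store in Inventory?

Category=10: row 1 → Store = 667 ✓
Category=11: rows 2, 5, 7, 12 → Store = 670, 670, 670, 670 ✓
Category=3: rows 3, 11 → Store = 666, 666 ✓
Category=6: rows 4, 9 → Store = 658, 658 ✓
Category=1: rows 6, 10 → Store = 658, 658 ✓
Category=7: row 8 → Store = 672 ✓
Every Category value is associated with a single Store value, so Category → Store holds.

Yes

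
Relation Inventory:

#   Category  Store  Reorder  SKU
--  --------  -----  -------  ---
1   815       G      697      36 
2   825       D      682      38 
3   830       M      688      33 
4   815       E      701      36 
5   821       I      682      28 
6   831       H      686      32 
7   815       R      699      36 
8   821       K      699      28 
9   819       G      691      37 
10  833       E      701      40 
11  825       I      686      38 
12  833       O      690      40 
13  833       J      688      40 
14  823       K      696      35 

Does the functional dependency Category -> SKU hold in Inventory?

Yes

Category=815: rows 1, 4, 7 → SKU = 36, 36, 36 ✓
Category=825: rows 2, 11 → SKU = 38, 38 ✓
Category=830: row 3 → SKU = 33 ✓
Category=821: rows 5, 8 → SKU = 28, 28 ✓
Category=831: row 6 → SKU = 32 ✓
Category=819: row 9 → SKU = 37 ✓
Category=833: rows 10, 12, 13 → SKU = 40, 40, 40 ✓
Category=823: row 14 → SKU = 35 ✓
Every Category value is associated with a single SKU value, so Category -> SKU holds.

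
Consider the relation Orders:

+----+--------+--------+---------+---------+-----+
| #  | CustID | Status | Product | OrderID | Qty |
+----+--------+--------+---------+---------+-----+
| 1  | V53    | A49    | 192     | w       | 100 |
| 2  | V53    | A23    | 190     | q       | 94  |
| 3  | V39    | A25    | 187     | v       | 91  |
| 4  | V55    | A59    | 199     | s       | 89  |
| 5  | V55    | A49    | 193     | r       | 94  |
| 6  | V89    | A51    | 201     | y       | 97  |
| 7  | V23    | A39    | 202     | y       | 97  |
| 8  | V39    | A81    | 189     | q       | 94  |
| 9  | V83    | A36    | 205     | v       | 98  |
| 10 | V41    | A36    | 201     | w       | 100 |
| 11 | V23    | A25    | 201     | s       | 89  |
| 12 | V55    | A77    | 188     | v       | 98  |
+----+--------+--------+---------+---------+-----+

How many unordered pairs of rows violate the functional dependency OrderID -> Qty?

2

OrderID=w: all 2 rows agree on Qty — 0 pairs.
OrderID=q: all 2 rows agree on Qty — 0 pairs.
OrderID=v: violating pairs (3,9), (3,12) — 2 pairs.
OrderID=s: all 2 rows agree on Qty — 0 pairs.
OrderID=y: all 2 rows agree on Qty — 0 pairs.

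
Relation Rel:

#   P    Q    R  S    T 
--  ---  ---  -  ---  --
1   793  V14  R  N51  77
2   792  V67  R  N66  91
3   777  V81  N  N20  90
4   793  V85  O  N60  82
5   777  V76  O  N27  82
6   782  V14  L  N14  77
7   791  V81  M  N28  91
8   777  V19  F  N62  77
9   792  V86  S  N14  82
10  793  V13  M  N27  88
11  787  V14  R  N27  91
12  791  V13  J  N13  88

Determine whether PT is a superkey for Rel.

All 12 rows have distinct PT values, so PT → (all attributes) holds and PT is a superkey.

Yes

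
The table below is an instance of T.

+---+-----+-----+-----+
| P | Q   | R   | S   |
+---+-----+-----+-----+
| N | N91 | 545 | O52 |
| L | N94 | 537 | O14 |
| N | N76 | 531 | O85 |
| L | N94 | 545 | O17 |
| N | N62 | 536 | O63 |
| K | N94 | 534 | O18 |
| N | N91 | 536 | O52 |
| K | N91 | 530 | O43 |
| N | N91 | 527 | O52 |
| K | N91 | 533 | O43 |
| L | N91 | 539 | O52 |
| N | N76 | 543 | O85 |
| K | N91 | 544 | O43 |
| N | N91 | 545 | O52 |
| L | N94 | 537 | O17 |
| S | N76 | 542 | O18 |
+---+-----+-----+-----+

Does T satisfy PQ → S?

(P=N, Q=N91): 4 rows → S = O52, O52, O52, O52 ✓
(P=L, Q=N94): 3 rows → S takes values {O14, O17} — violation
(P=N, Q=N76): 2 rows → S = O85, O85 ✓
(P=N, Q=N62): 1 row → S = O63 ✓
(P=K, Q=N94): 1 row → S = O18 ✓
(P=K, Q=N91): 3 rows → S = O43, O43, O43 ✓
(P=L, Q=N91): 1 row → S = O52 ✓
(P=S, Q=N76): 1 row → S = O18 ✓
Two rows agree on PQ but differ on S, so PQ → S does not hold.

No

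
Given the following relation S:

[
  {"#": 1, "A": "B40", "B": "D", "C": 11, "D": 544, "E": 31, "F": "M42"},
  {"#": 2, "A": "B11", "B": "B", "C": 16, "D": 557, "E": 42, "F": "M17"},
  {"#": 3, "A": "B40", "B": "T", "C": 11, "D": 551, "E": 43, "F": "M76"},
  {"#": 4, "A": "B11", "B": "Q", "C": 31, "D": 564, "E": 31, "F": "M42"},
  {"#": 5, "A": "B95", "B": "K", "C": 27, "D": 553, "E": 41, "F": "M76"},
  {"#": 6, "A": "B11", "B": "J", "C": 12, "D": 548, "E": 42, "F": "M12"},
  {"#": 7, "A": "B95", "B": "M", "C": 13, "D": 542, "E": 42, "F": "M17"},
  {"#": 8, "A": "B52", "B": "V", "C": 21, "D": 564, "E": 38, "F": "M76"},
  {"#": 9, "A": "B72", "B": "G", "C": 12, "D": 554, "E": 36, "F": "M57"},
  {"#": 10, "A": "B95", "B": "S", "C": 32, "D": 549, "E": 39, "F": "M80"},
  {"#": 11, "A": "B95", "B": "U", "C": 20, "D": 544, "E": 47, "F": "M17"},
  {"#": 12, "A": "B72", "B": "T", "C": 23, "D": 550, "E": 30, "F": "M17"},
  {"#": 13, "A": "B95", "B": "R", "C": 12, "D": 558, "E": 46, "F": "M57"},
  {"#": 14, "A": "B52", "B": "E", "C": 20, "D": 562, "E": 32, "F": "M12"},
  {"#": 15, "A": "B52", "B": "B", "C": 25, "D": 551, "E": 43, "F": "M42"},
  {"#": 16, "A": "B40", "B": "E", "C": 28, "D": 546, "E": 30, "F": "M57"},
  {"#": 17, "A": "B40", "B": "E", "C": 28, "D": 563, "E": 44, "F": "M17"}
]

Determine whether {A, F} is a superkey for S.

No

Rows 7 and 11 have the same {A, F} value (A=B95, F=M17) but are distinct tuples, so {A, F} does not determine every attribute — not a superkey.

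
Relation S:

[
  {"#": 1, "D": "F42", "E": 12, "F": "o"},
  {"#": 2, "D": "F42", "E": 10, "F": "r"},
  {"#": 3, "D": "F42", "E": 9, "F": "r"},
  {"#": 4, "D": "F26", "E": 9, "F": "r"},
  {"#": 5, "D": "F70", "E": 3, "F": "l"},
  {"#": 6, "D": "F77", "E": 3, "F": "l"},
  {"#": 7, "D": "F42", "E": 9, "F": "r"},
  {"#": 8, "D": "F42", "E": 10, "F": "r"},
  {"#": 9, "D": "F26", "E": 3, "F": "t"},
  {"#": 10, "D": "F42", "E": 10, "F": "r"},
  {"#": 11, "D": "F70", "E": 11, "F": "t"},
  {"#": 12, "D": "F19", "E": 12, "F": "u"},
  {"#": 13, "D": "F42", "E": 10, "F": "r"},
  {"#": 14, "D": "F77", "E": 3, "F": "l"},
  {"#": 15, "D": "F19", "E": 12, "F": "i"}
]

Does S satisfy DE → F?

No

(D=F42, E=12): row 1 → F = o ✓
(D=F42, E=10): rows 2, 8, 10, 13 → F = r, r, r, r ✓
(D=F42, E=9): rows 3, 7 → F = r, r ✓
(D=F26, E=9): row 4 → F = r ✓
(D=F70, E=3): row 5 → F = l ✓
(D=F77, E=3): rows 6, 14 → F = l, l ✓
(D=F26, E=3): row 9 → F = t ✓
(D=F70, E=11): row 11 → F = t ✓
(D=F19, E=12): rows 12, 15 → F takes values {u, i} — violation
Two rows agree on DE but differ on F, so DE → F does not hold.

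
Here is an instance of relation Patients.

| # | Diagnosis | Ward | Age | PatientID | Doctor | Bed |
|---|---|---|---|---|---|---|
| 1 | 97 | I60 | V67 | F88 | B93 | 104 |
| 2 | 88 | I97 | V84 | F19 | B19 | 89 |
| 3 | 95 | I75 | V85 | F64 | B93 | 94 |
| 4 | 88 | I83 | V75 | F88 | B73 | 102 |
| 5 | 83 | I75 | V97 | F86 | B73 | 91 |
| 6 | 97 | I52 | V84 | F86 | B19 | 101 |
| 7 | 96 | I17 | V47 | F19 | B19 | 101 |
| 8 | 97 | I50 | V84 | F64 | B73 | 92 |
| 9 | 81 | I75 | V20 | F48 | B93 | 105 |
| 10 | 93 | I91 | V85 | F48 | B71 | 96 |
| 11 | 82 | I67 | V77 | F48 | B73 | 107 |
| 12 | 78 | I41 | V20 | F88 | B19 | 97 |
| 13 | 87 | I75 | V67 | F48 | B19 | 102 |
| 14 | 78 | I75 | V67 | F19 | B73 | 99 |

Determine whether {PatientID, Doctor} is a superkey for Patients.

Rows 2 and 7 have the same {PatientID, Doctor} value (PatientID=F19, Doctor=B19) but are distinct tuples, so {PatientID, Doctor} does not determine every attribute — not a superkey.

No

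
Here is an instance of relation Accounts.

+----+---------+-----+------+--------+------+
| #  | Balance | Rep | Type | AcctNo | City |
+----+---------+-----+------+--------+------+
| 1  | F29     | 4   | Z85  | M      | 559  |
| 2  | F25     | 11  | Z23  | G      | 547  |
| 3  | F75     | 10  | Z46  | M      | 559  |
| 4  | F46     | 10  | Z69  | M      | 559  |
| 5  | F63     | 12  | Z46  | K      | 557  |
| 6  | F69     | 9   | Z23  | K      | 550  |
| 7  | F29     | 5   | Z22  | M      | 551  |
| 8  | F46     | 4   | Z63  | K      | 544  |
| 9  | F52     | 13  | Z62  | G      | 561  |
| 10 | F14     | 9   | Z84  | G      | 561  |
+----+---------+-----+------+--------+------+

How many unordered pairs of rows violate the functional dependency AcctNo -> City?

AcctNo=M: violating pairs (1,7), (3,7), (4,7) — 3 pairs.
AcctNo=G: violating pairs (2,9), (2,10) — 2 pairs.
AcctNo=K: violating pairs (5,6), (5,8), (6,8) — 3 pairs.

8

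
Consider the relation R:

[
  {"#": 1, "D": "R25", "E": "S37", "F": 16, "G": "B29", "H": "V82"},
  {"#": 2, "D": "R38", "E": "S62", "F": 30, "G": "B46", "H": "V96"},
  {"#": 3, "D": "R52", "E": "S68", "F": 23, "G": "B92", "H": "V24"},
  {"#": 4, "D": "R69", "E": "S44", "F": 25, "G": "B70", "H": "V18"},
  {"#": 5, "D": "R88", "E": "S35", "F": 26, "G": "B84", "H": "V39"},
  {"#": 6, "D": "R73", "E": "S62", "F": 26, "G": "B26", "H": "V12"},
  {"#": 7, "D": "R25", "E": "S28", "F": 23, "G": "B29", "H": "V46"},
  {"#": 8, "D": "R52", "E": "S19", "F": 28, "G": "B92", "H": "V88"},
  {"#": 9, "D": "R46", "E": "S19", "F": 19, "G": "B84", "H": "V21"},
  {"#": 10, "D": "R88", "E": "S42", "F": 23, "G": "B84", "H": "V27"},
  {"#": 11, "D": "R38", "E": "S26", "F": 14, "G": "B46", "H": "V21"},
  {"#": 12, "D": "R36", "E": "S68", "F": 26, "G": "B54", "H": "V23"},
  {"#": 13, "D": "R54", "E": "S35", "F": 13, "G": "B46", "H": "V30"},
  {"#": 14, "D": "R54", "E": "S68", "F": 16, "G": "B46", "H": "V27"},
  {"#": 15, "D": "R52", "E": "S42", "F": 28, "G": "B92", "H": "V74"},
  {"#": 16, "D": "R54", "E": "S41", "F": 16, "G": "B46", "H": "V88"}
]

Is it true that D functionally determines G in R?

Yes

D=R25: rows 1, 7 → G = B29, B29 ✓
D=R38: rows 2, 11 → G = B46, B46 ✓
D=R52: rows 3, 8, 15 → G = B92, B92, B92 ✓
D=R69: row 4 → G = B70 ✓
D=R88: rows 5, 10 → G = B84, B84 ✓
D=R73: row 6 → G = B26 ✓
D=R46: row 9 → G = B84 ✓
D=R36: row 12 → G = B54 ✓
D=R54: rows 13, 14, 16 → G = B46, B46, B46 ✓
Every D value is associated with a single G value, so D -> G holds.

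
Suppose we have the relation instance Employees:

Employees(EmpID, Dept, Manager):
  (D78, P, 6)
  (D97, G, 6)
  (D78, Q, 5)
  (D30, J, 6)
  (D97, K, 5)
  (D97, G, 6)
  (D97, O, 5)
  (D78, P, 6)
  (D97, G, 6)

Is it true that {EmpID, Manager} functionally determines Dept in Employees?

No

(EmpID=D78, Manager=6): 2 rows → Dept = P, P ✓
(EmpID=D97, Manager=6): 3 rows → Dept = G, G, G ✓
(EmpID=D78, Manager=5): 1 row → Dept = Q ✓
(EmpID=D30, Manager=6): 1 row → Dept = J ✓
(EmpID=D97, Manager=5): 2 rows → Dept takes values {K, O} — violation
Two rows agree on {EmpID, Manager} but differ on Dept, so {EmpID, Manager} → Dept does not hold.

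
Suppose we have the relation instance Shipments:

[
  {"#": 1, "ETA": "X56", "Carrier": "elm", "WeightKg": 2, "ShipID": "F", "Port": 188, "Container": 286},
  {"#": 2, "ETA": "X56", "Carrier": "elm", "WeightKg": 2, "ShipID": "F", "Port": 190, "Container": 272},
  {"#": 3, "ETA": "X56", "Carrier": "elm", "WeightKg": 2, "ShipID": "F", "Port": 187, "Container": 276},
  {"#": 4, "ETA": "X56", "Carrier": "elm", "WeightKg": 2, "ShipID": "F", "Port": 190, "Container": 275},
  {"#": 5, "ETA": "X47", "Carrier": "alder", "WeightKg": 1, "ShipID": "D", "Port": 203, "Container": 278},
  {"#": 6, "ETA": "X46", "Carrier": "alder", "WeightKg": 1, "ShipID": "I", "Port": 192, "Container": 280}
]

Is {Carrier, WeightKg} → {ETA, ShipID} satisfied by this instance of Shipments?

No

(Carrier=elm, WeightKg=2): rows 1, 2, 3, 4 → {ETA,ShipID} = (X56, F), (X56, F), (X56, F), (X56, F) ✓
(Carrier=alder, WeightKg=1): rows 5, 6 → {ETA,ShipID} takes values {(X47, D), (X46, I)} — violation
Two rows agree on {Carrier, WeightKg} but differ on {ETA, ShipID}, so {Carrier, WeightKg} → {ETA, ShipID} does not hold.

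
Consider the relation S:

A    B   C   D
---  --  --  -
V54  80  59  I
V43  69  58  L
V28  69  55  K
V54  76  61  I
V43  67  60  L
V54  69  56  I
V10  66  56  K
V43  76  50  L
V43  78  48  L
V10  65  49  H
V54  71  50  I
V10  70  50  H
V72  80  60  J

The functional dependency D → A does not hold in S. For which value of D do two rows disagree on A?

D=I: 4 rows → A = V54, V54, V54, V54 ✓
D=L: 4 rows → A = V43, V43, V43, V43 ✓
D=K: 2 rows → A takes values {V28, V10} — violation
D=H: 2 rows → A = V10, V10 ✓
D=J: 1 row → A = V72 ✓
The only D value with inconsistent A is D=K.

K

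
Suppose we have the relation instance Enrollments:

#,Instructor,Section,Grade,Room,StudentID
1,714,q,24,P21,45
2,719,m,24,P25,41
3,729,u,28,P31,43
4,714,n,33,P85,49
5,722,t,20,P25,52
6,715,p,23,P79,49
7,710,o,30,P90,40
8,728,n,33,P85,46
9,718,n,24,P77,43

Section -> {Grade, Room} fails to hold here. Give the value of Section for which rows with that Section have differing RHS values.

Section=q: row 1 → {Grade,Room} = (24, P21) ✓
Section=m: row 2 → {Grade,Room} = (24, P25) ✓
Section=u: row 3 → {Grade,Room} = (28, P31) ✓
Section=n: rows 4, 8, 9 → {Grade,Room} takes values {(33, P85), (24, P77)} — violation
Section=t: row 5 → {Grade,Room} = (20, P25) ✓
Section=p: row 6 → {Grade,Room} = (23, P79) ✓
Section=o: row 7 → {Grade,Room} = (30, P90) ✓
The only Section value with inconsistent RHS is Section=n.

n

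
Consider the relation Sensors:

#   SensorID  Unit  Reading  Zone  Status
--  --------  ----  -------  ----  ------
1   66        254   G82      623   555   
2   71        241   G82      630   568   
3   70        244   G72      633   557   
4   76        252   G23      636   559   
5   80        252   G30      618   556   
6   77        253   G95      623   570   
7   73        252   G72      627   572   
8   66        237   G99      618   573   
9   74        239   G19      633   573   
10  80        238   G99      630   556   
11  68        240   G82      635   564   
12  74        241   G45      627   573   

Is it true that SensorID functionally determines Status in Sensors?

No

SensorID=66: rows 1, 8 → Status takes values {555, 573} — violation
SensorID=71: row 2 → Status = 568 ✓
SensorID=70: row 3 → Status = 557 ✓
SensorID=76: row 4 → Status = 559 ✓
SensorID=80: rows 5, 10 → Status = 556, 556 ✓
SensorID=77: row 6 → Status = 570 ✓
SensorID=73: row 7 → Status = 572 ✓
SensorID=74: rows 9, 12 → Status = 573, 573 ✓
SensorID=68: row 11 → Status = 564 ✓
Two rows agree on SensorID but differ on Status, so SensorID → Status does not hold.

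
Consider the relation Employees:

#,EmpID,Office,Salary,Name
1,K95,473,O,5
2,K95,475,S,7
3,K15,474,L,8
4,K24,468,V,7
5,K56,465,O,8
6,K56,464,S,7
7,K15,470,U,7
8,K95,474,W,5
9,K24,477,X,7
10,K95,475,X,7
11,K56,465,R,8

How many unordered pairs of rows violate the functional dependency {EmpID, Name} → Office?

2

(EmpID=K95, Name=5): violating pairs (1,8) — 1 pair.
(EmpID=K95, Name=7): all 2 rows agree on Office — 0 pairs.
(EmpID=K24, Name=7): violating pairs (4,9) — 1 pair.
(EmpID=K56, Name=8): all 2 rows agree on Office — 0 pairs.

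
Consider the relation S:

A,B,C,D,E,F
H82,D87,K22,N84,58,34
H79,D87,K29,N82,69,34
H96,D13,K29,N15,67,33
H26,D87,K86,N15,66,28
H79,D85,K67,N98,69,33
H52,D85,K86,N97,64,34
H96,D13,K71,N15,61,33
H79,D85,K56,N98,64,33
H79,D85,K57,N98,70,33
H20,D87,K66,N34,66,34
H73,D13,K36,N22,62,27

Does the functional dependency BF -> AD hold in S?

No

(B=D87, F=34): 3 rows → {A,D} takes values {(H82, N84), (H79, N82), (H20, N34)} — violation
(B=D13, F=33): 2 rows → {A,D} = (H96, N15), (H96, N15) ✓
(B=D87, F=28): 1 row → {A,D} = (H26, N15) ✓
(B=D85, F=33): 3 rows → {A,D} = (H79, N98), (H79, N98), (H79, N98) ✓
(B=D85, F=34): 1 row → {A,D} = (H52, N97) ✓
(B=D13, F=27): 1 row → {A,D} = (H73, N22) ✓
Two rows agree on BF but differ on AD, so BF -> AD does not hold.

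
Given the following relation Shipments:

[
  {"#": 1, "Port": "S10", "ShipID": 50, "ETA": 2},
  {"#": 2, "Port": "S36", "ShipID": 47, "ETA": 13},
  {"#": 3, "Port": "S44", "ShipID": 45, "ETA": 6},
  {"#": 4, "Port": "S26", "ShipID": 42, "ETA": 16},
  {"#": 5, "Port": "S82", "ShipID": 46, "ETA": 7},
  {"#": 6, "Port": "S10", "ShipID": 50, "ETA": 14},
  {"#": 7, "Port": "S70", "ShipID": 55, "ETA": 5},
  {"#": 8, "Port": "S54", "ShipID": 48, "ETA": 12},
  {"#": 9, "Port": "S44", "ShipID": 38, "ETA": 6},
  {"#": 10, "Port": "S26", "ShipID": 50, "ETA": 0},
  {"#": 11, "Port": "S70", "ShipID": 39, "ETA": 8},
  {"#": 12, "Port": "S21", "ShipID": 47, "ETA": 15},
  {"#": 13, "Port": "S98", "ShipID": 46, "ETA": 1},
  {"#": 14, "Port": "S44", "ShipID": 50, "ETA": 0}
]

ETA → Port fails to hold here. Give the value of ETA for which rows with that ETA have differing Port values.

0

ETA=2: row 1 → Port = S10 ✓
ETA=13: row 2 → Port = S36 ✓
ETA=6: rows 3, 9 → Port = S44, S44 ✓
ETA=16: row 4 → Port = S26 ✓
ETA=7: row 5 → Port = S82 ✓
ETA=14: row 6 → Port = S10 ✓
ETA=5: row 7 → Port = S70 ✓
ETA=12: row 8 → Port = S54 ✓
ETA=0: rows 10, 14 → Port takes values {S26, S44} — violation
ETA=8: row 11 → Port = S70 ✓
ETA=15: row 12 → Port = S21 ✓
ETA=1: row 13 → Port = S98 ✓
The only ETA value with inconsistent Port is ETA=0.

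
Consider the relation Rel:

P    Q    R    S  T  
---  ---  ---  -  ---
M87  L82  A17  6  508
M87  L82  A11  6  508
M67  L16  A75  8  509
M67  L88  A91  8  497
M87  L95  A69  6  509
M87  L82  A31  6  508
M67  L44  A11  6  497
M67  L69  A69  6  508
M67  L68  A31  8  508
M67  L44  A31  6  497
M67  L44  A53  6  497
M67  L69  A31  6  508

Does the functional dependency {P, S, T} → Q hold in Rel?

(P=M87, S=6, T=508): 3 rows → Q = L82, L82, L82 ✓
(P=M67, S=8, T=509): 1 row → Q = L16 ✓
(P=M67, S=8, T=497): 1 row → Q = L88 ✓
(P=M87, S=6, T=509): 1 row → Q = L95 ✓
(P=M67, S=6, T=497): 3 rows → Q = L44, L44, L44 ✓
(P=M67, S=6, T=508): 2 rows → Q = L69, L69 ✓
(P=M67, S=8, T=508): 1 row → Q = L68 ✓
Every {P, S, T} value is associated with a single Q value, so {P, S, T} → Q holds.

Yes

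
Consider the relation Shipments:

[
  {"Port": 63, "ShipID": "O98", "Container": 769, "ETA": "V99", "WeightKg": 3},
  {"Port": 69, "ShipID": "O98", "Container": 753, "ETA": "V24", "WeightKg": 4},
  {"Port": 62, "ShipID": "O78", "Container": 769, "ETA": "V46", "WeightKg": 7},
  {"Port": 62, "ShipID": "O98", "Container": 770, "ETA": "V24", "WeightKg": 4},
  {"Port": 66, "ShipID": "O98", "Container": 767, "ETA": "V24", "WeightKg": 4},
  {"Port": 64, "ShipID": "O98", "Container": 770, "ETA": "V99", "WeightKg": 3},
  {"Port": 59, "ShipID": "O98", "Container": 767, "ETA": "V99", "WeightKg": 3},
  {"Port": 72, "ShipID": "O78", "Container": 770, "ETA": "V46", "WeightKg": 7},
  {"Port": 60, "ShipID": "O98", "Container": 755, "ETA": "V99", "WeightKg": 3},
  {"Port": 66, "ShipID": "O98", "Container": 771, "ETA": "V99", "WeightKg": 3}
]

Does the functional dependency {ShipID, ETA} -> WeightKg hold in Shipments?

Yes

(ShipID=O98, ETA=V99): 5 rows → WeightKg = 3, 3, 3, 3, 3 ✓
(ShipID=O98, ETA=V24): 3 rows → WeightKg = 4, 4, 4 ✓
(ShipID=O78, ETA=V46): 2 rows → WeightKg = 7, 7 ✓
Every {ShipID, ETA} value is associated with a single WeightKg value, so {ShipID, ETA} -> WeightKg holds.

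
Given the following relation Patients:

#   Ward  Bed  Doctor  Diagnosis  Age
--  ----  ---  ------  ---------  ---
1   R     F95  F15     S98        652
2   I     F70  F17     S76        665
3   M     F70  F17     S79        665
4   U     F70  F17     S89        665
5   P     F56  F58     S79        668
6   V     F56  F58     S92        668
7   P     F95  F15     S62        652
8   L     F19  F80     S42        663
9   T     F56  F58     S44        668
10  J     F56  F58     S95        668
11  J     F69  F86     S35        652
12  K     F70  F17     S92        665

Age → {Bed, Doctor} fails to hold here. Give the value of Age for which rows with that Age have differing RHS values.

652

Age=652: rows 1, 7, 11 → {Bed,Doctor} takes values {(F95, F15), (F69, F86)} — violation
Age=665: rows 2, 3, 4, 12 → {Bed,Doctor} = (F70, F17), (F70, F17), (F70, F17), (F70, F17) ✓
Age=668: rows 5, 6, 9, 10 → {Bed,Doctor} = (F56, F58), (F56, F58), (F56, F58), (F56, F58) ✓
Age=663: row 8 → {Bed,Doctor} = (F19, F80) ✓
The only Age value with inconsistent RHS is Age=652.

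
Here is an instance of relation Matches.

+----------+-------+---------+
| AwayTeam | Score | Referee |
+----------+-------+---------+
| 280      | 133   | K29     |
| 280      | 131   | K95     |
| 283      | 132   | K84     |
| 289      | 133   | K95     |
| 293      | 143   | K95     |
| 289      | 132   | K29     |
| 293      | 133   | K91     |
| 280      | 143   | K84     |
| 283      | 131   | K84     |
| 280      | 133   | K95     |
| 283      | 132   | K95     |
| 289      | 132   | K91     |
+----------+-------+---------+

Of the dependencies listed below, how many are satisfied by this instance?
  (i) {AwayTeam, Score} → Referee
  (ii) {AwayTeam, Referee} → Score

(i) {AwayTeam, Score} → Referee: (AwayTeam=280, Score=133): 2 rows → Referee takes values {K29, K95} — violation; (AwayTeam=283, Score=132): 2 rows → Referee takes values {K84, K95} — violation; (AwayTeam=289, Score=132): 2 rows → Referee takes values {K29, K91} — violation — fails.
(ii) {AwayTeam, Referee} → Score: (AwayTeam=280, Referee=K95): 2 rows → Score takes values {131, 133} — violation; (AwayTeam=283, Referee=K84): 2 rows → Score takes values {132, 131} — violation — fails.
None of the 2 dependencies hold.

0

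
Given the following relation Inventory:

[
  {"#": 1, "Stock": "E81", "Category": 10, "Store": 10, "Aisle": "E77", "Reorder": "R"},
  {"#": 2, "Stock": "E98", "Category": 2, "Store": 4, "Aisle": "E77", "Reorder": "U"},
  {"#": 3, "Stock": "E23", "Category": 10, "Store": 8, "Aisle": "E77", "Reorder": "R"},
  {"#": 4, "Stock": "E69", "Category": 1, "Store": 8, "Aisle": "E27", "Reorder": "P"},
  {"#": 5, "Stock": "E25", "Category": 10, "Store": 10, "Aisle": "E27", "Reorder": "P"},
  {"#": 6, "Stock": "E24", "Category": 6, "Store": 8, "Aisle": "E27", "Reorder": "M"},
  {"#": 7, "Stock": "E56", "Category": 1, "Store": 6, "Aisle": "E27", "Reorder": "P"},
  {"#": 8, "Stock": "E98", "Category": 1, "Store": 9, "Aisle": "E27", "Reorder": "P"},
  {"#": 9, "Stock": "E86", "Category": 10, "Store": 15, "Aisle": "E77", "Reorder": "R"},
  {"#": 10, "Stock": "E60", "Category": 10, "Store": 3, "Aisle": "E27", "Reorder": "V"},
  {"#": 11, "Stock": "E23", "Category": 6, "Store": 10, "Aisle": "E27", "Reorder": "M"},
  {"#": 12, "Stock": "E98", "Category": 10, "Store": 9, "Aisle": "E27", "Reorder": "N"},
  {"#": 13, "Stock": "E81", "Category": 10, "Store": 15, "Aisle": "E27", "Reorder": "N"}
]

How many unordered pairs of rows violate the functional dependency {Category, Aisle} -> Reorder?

(Category=10, Aisle=E77): all 3 rows agree on Reorder — 0 pairs.
(Category=1, Aisle=E27): all 3 rows agree on Reorder — 0 pairs.
(Category=10, Aisle=E27): violating pairs (5,10), (5,12), (5,13), (10,12), (10,13) — 5 pairs.
(Category=6, Aisle=E27): all 2 rows agree on Reorder — 0 pairs.

5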